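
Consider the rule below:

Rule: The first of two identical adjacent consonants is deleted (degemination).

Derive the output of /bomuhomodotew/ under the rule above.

No segment of /bomuhomodotew/ meets the structural description of the rule, so the form surfaces unchanged.

bomuhomodotew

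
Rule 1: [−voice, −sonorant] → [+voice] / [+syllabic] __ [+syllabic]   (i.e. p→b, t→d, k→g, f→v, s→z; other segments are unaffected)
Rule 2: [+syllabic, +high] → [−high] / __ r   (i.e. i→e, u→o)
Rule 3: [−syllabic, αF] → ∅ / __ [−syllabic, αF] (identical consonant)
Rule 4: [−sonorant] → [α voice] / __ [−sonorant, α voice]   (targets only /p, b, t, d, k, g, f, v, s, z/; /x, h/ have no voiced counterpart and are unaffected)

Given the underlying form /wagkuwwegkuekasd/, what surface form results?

Rule 1 (intervocalic voicing): /k/ is a voiceless obstruent between vowels /e/ and /a/, so it voices to [g]. /wagkuwwegkuekasd/ → wagkuwwegkuegasd.
Rule 2 (pre-rhotic lowering): no segment meets the environment; /wagkuwwegkuegasd/ is unchanged.
Rule 3 (degemination): /ww/ is a geminate; the first /w/ deletes. /wagkuwwegkuegasd/ → wagkuwegkuegasd.
Rule 4 (regressive voicing assimilation): /g/ precedes the voiceless obstruent /k/, so it devoices to [k] by assimilation. /g/ precedes the voiceless obstruent /k/, so it devoices to [k] by assimilation. /s/ precedes the voiced obstruent /d/, so it voices to [z] by assimilation. /wagkuwegkuegasd/ → wakkuwekkuegazd.

wakkuwekkuegazd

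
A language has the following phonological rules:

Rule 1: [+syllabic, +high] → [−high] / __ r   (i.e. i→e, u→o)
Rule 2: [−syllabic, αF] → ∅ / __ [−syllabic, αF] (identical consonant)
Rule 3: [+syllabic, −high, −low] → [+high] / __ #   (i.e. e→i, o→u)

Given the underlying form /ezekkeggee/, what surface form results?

ezekegei

Rule 1 (pre-rhotic lowering): no segment meets the environment; /ezekkeggee/ is unchanged.
Rule 2 (degemination): /kk/ is a geminate; the first /k/ deletes. /gg/ is a geminate; the first /g/ deletes. /ezekkeggee/ → ezekegee.
Rule 3 (final vowel raising): /e/ is a mid vowel in word-final position, so it raises to [i]. /ezekegee/ → ezekegei.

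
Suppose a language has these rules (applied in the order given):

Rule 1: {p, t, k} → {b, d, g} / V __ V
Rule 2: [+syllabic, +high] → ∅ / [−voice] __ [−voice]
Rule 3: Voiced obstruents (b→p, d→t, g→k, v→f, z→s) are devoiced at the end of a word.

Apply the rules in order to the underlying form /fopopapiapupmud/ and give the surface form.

fobobabiabupmut

Rule 1 (intervocalic voicing): /p/ is a voiceless stop between vowels /o/ and /o/, so it voices to [b]. /p/ is a voiceless stop between vowels /o/ and /a/, so it voices to [b]. /p/ is a voiceless stop between vowels /a/ and /i/, so it voices to [b]. /p/ is a voiceless stop between vowels /a/ and /u/, so it voices to [b]. /fopopapiapupmud/ → fobobabiabupmud.
Rule 2 (high vowel syncope): no segment meets the environment; /fobobabiabupmud/ is unchanged.
Rule 3 (final devoicing): /d/ is a voiced obstruent in word-final position, so it devoices to [t]. /fobobabiabupmud/ → fobobabiabupmut.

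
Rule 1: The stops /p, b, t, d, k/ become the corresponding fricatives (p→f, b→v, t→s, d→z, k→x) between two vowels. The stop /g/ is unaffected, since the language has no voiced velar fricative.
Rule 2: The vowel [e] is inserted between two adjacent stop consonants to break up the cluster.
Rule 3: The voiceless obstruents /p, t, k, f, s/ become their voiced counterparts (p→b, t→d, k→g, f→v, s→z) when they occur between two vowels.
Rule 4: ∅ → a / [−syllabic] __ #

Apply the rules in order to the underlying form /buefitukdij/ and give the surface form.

buevizugedija

Rule 1 (intervocalic spirantization): /t/ is a stop between vowels /i/ and /u/, so it spirantizes to the fricative [s]. /buefitukdij/ → buefisukdij.
Rule 2 (stop-cluster e-epenthesis): /k/ and /d/ form a stop–stop cluster, so [e] is inserted between them. /buefisukdij/ → buefisukedij.
Rule 3 (intervocalic voicing): /f/ is a voiceless obstruent between vowels /e/ and /i/, so it voices to [v]. /s/ is a voiceless obstruent between vowels /i/ and /u/, so it voices to [z]. /k/ is a voiceless obstruent between vowels /u/ and /e/, so it voices to [g]. /buefisukedij/ → buevizugedij.
Rule 4 (final a-epenthesis): the form ends in the consonant /j/, so [a] is inserted word-finally. /buevizugedij/ → buevizugedija.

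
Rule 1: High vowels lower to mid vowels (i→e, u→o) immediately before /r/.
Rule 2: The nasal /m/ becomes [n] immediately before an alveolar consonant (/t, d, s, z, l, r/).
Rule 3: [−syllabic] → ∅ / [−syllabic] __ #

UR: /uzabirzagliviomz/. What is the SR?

uzaberzaglivion

Rule 1 (pre-rhotic lowering): /i/ is a high vowel immediately before /r/, so it lowers to [e]. /uzabirzagliviomz/ → uzaberzagliviomz.
Rule 2 (nasal place assimilation): /m/ precedes the alveolar consonant /z/, so it assimilates in place to [n]. /uzaberzagliviomz/ → uzaberzaglivionz.
Rule 3 (final cluster simplification): /z/ is the second consonant of a word-final cluster /nz/, so it deletes. /uzaberzaglivionz/ → uzaberzaglivion.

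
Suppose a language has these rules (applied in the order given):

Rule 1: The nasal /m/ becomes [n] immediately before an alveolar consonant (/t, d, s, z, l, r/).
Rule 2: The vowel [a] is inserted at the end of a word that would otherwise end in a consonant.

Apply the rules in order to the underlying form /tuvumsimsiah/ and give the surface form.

tuvunsinsiaha

Rule 1 (nasal place assimilation): /m/ precedes the alveolar consonant /s/, so it assimilates in place to [n]. /m/ precedes the alveolar consonant /s/, so it assimilates in place to [n]. /tuvumsimsiah/ → tuvunsinsiah.
Rule 2 (final a-epenthesis): the form ends in the consonant /h/, so [a] is inserted word-finally. /tuvunsinsiah/ → tuvunsinsiaha.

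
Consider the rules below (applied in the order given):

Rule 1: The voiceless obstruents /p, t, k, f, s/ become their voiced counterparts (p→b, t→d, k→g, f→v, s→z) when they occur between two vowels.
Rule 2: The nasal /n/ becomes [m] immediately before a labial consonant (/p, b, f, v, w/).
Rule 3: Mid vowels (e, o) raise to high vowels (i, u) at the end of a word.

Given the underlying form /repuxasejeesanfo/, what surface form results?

rebuxazejeezamfu

Rule 1 (intervocalic voicing): /p/ is a voiceless obstruent between vowels /e/ and /u/, so it voices to [b]. /s/ is a voiceless obstruent between vowels /a/ and /e/, so it voices to [z]. /s/ is a voiceless obstruent between vowels /e/ and /a/, so it voices to [z]. /repuxasejeesanfo/ → rebuxazejeezanfo.
Rule 2 (nasal place assimilation): /n/ precedes the labial consonant /f/, so it assimilates in place to [m]. /rebuxazejeezanfo/ → rebuxazejeezamfo.
Rule 3 (final vowel raising): /o/ is a mid vowel in word-final position, so it raises to [u]. /rebuxazejeezamfo/ → rebuxazejeezamfu.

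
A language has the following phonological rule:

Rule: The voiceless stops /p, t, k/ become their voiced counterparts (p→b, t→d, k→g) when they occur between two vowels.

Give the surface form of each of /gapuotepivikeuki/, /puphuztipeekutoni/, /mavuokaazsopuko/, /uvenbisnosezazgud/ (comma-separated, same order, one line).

/gapuotepivikeuki/: /p/ is a voiceless stop between vowels /a/ and /u/, so it voices to [b]. /t/ is a voiceless stop between vowels /o/ and /e/, so it voices to [d]. /p/ is a voiceless stop between vowels /e/ and /i/, so it voices to [b]. /k/ is a voiceless stop between vowels /i/ and /e/, so it voices to [g]. /k/ is a voiceless stop between vowels /u/ and /i/, so it voices to [g]. → [gabuodebivigeugi].
/puphuztipeekutoni/: /p/ is a voiceless stop between vowels /i/ and /e/, so it voices to [b]. /k/ is a voiceless stop between vowels /e/ and /u/, so it voices to [g]. /t/ is a voiceless stop between vowels /u/ and /o/, so it voices to [d]. → [puphuztibeegudoni].
/mavuokaazsopuko/: /k/ is a voiceless stop between vowels /o/ and /a/, so it voices to [g]. /p/ is a voiceless stop between vowels /o/ and /u/, so it voices to [b]. /k/ is a voiceless stop between vowels /u/ and /o/, so it voices to [g]. → [mavuogaazsobugo].
/uvenbisnosezazgud/: the rule's environment is not met; surfaces unchanged as [uvenbisnosezazgud].

gabuodebivigeugi, puphuztibeegudoni, mavuogaazsobugo, uvenbisnosezazgud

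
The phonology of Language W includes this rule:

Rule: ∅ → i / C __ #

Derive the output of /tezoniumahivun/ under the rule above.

tezoniumahivuni

the form ends in the consonant /n/, so [i] is inserted word-finally.
Surface form: [tezoniumahivuni].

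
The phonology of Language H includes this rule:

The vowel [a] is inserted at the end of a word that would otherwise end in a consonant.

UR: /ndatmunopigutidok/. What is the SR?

the form ends in the consonant /k/, so [a] is inserted word-finally.
Surface form: [ndatmunopigutidoka].

ndatmunopigutidoka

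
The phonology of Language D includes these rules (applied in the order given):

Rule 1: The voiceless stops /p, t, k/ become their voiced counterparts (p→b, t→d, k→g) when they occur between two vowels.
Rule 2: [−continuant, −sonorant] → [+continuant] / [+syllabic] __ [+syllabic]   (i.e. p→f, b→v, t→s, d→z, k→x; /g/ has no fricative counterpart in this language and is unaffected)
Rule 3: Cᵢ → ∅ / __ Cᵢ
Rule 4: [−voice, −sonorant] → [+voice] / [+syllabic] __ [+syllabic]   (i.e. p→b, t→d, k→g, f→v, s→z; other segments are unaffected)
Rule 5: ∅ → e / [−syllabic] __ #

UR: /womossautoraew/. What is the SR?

Rule 1 (intervocalic voicing): /t/ is a voiceless stop between vowels /u/ and /o/, so it voices to [d]. /womossautoraew/ → womossaudoraew.
Rule 2 (intervocalic spirantization): /d/ is a stop between vowels /u/ and /o/, so it spirantizes to the fricative [z]. /womossaudoraew/ → womossauzoraew.
Rule 3 (degemination): /ss/ is a geminate; the first /s/ deletes. /womossauzoraew/ → womosauzoraew.
Rule 4 (intervocalic voicing): /s/ is a voiceless obstruent between vowels /o/ and /a/, so it voices to [z]. /womosauzoraew/ → womozauzoraew.
Rule 5 (final e-epenthesis): the form ends in the consonant /w/, so [e] is inserted word-finally. /womozauzoraew/ → womozauzoraewe.

womozauzoraewe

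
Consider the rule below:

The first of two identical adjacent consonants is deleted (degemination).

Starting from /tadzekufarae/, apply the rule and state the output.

No segment of /tadzekufarae/ meets the structural description of the rule, so the form surfaces unchanged.

tadzekufarae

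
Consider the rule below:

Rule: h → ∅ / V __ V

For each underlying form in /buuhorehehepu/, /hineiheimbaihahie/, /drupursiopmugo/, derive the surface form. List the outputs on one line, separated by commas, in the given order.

/buuhorehehepu/: /h/ occurs between vowels /u/ and /o/, so it deletes. /h/ occurs between vowels /e/ and /e/, so it deletes. /h/ occurs between vowels /e/ and /e/, so it deletes. → [buuoreeepu].
/hineiheimbaihahie/: /h/ occurs between vowels /i/ and /e/, so it deletes. /h/ occurs between vowels /i/ and /a/, so it deletes. /h/ occurs between vowels /a/ and /i/, so it deletes. → [hineieimbaiaie].
/drupursiopmugo/: the rule's environment is not met; surfaces unchanged as [drupursiopmugo].

buuoreeepu, hineieimbaiaie, drupursiopmugo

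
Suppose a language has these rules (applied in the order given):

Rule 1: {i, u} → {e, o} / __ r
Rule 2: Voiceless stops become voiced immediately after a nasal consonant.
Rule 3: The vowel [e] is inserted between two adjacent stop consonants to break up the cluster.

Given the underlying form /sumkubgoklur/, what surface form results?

sumgubegoklor

Rule 1 (pre-rhotic lowering): /u/ is a high vowel immediately before /r/, so it lowers to [o]. /sumkubgoklur/ → sumkubgoklor.
Rule 2 (post-nasal voicing): /k/ is a voiceless stop immediately after the nasal /m/, so it voices to [g]. /sumkubgoklor/ → sumgubgoklor.
Rule 3 (stop-cluster e-epenthesis): /b/ and /g/ form a stop–stop cluster, so [e] is inserted between them. /sumgubgoklor/ → sumgubegoklor.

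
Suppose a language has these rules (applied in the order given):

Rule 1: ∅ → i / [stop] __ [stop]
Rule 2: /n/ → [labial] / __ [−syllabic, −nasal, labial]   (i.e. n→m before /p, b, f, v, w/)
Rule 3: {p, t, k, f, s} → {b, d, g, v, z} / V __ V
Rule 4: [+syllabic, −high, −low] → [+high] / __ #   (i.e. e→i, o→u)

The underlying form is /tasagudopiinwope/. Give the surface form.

tazagudobiimwobi

Rule 1 (stop-cluster i-epenthesis): no segment meets the environment; /tasagudopiinwope/ is unchanged.
Rule 2 (nasal place assimilation): /n/ precedes the labial consonant /w/, so it assimilates in place to [m]. /tasagudopiinwope/ → tasagudopiimwope.
Rule 3 (intervocalic voicing): /s/ is a voiceless obstruent between vowels /a/ and /a/, so it voices to [z]. /p/ is a voiceless obstruent between vowels /o/ and /i/, so it voices to [b]. /p/ is a voiceless obstruent between vowels /o/ and /e/, so it voices to [b]. /tasagudopiimwope/ → tazagudobiimwobe.
Rule 4 (final vowel raising): /e/ is a mid vowel in word-final position, so it raises to [i]. /tazagudobiimwobe/ → tazagudobiimwobi.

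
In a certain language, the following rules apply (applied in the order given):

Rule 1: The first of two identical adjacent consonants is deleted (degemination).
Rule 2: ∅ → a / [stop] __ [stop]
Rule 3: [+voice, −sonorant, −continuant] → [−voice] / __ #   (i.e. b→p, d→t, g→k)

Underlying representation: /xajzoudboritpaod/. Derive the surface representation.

Rule 1 (degemination): no segment meets the environment; /xajzoudboritpaod/ is unchanged.
Rule 2 (stop-cluster a-epenthesis): /d/ and /b/ form a stop–stop cluster, so [a] is inserted between them. /t/ and /p/ form a stop–stop cluster, so [a] is inserted between them. /xajzoudboritpaod/ → xajzoudaboritapaod.
Rule 3 (final devoicing): /d/ is a voiced stop in word-final position, so it devoices to [t]. /xajzoudaboritapaod/ → xajzoudaboritapaot.

xajzoudaboritapaot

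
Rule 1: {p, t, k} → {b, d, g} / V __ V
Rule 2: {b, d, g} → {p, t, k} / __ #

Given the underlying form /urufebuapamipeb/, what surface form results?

Rule 1 (intervocalic voicing): /p/ is a voiceless stop between vowels /a/ and /a/, so it voices to [b]. /p/ is a voiceless stop between vowels /i/ and /e/, so it voices to [b]. /urufebuapamipeb/ → urufebuabamibeb.
Rule 2 (final devoicing): /b/ is a voiced stop in word-final position, so it devoices to [p]. /urufebuabamibeb/ → urufebuabamibep.

urufebuabamibep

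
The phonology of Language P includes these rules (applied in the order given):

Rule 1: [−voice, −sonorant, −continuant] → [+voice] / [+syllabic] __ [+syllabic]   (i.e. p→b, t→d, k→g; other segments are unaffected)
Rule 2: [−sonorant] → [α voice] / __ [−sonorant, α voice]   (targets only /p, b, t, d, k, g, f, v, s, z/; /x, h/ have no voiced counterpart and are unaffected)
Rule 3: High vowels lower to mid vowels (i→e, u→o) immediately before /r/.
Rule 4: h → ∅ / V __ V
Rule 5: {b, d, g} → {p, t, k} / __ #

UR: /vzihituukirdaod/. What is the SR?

Rule 1 (intervocalic voicing): /t/ is a voiceless stop between vowels /i/ and /u/, so it voices to [d]. /k/ is a voiceless stop between vowels /u/ and /i/, so it voices to [g]. /vzihituukirdaod/ → vzihiduugirdaod.
Rule 2 (regressive voicing assimilation): no segment meets the environment; /vzihiduugirdaod/ is unchanged.
Rule 3 (pre-rhotic lowering): /i/ is a high vowel immediately before /r/, so it lowers to [e]. /vzihiduugirdaod/ → vzihiduugerdaod.
Rule 4 (intervocalic h-deletion): /h/ occurs between vowels /i/ and /i/, so it deletes. /vzihiduugerdaod/ → vziiduugerdaod.
Rule 5 (final devoicing): /d/ is a voiced stop in word-final position, so it devoices to [t]. /vziiduugerdaod/ → vziiduugerdaot.

vziiduugerdaot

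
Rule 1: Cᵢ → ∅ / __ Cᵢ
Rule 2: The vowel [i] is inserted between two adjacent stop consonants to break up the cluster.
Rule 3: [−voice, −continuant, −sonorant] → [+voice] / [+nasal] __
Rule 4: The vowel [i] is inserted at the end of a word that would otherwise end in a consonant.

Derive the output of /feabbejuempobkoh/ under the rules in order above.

Rule 1 (degemination): /bb/ is a geminate; the first /b/ deletes. /feabbejuempobkoh/ → feabejuempobkoh.
Rule 2 (stop-cluster i-epenthesis): /b/ and /k/ form a stop–stop cluster, so [i] is inserted between them. /feabejuempobkoh/ → feabejuempobikoh.
Rule 3 (post-nasal voicing): /p/ is a voiceless stop immediately after the nasal /m/, so it voices to [b]. /feabejuempobikoh/ → feabejuembobikoh.
Rule 4 (final i-epenthesis): the form ends in the consonant /h/, so [i] is inserted word-finally. /feabejuembobikoh/ → feabejuembobikohi.

feabejuembobikohi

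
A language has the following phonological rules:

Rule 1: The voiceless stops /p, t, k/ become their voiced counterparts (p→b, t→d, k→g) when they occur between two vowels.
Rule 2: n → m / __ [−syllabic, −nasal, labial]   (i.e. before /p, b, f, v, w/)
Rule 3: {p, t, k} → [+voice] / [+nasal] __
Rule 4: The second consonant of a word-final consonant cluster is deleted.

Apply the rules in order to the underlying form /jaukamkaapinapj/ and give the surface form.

Rule 1 (intervocalic voicing): /k/ is a voiceless stop between vowels /u/ and /a/, so it voices to [g]. /p/ is a voiceless stop between vowels /a/ and /i/, so it voices to [b]. /jaukamkaapinapj/ → jaugamkaabinapj.
Rule 2 (nasal place assimilation): no segment meets the environment; /jaugamkaabinapj/ is unchanged.
Rule 3 (post-nasal voicing): /k/ is a voiceless stop immediately after the nasal /m/, so it voices to [g]. /jaugamkaabinapj/ → jaugamgaabinapj.
Rule 4 (final cluster simplification): /j/ is the second consonant of a word-final cluster /pj/, so it deletes. /jaugamgaabinapj/ → jaugamgaabinap.

jaugamgaabinap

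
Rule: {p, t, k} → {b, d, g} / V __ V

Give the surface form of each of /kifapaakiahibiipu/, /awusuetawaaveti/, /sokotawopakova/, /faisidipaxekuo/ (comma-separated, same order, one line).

kifabaagiahibiibu, awusuedawaavedi, sogodawobagova, faisidibaxeguo

/kifapaakiahibiipu/: /p/ is a voiceless stop between vowels /a/ and /a/, so it voices to [b]. /k/ is a voiceless stop between vowels /a/ and /i/, so it voices to [g]. /p/ is a voiceless stop between vowels /i/ and /u/, so it voices to [b]. → [kifabaagiahibiibu].
/awusuetawaaveti/: /t/ is a voiceless stop between vowels /e/ and /a/, so it voices to [d]. /t/ is a voiceless stop between vowels /e/ and /i/, so it voices to [d]. → [awusuedawaavedi].
/sokotawopakova/: /k/ is a voiceless stop between vowels /o/ and /o/, so it voices to [g]. /t/ is a voiceless stop between vowels /o/ and /a/, so it voices to [d]. /p/ is a voiceless stop between vowels /o/ and /a/, so it voices to [b]. /k/ is a voiceless stop between vowels /a/ and /o/, so it voices to [g]. → [sogodawobagova].
/faisidipaxekuo/: /p/ is a voiceless stop between vowels /i/ and /a/, so it voices to [b]. /k/ is a voiceless stop between vowels /e/ and /u/, so it voices to [g]. → [faisidibaxeguo].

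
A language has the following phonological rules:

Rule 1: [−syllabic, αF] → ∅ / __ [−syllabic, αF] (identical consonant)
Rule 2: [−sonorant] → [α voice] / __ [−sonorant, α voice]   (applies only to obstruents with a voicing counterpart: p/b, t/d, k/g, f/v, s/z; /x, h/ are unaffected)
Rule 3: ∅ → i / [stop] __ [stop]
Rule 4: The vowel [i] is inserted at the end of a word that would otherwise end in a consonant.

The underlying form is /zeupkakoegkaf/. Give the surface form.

Rule 1 (degemination): no segment meets the environment; /zeupkakoegkaf/ is unchanged.
Rule 2 (regressive voicing assimilation): /g/ precedes the voiceless obstruent /k/, so it devoices to [k] by assimilation. /zeupkakoegkaf/ → zeupkakoekkaf.
Rule 3 (stop-cluster i-epenthesis): /p/ and /k/ form a stop–stop cluster, so [i] is inserted between them. /k/ and /k/ form a stop–stop cluster, so [i] is inserted between them. /zeupkakoekkaf/ → zeupikakoekikaf.
Rule 4 (final i-epenthesis): the form ends in the consonant /f/, so [i] is inserted word-finally. /zeupikakoekikaf/ → zeupikakoekikafi.

zeupikakoekikafi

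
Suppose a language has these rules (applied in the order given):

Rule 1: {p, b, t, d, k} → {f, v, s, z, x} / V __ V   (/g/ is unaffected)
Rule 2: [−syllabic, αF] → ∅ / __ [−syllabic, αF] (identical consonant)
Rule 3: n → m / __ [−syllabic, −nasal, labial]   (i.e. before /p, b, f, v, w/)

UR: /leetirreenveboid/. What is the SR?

leesireemvevoid

Rule 1 (intervocalic spirantization): /t/ is a stop between vowels /e/ and /i/, so it spirantizes to the fricative [s]. /b/ is a stop between vowels /e/ and /o/, so it spirantizes to the fricative [v]. /leetirreenveboid/ → leesirreenvevoid.
Rule 2 (degemination): /rr/ is a geminate; the first /r/ deletes. /leesirreenvevoid/ → leesireenvevoid.
Rule 3 (nasal place assimilation): /n/ precedes the labial consonant /v/, so it assimilates in place to [m]. /leesireenvevoid/ → leesireemvevoid.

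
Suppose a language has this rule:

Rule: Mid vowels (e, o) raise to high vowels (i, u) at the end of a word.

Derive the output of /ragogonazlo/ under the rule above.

Scanning /ragogonazlo/: /o/ at position 4 is not in the conditioning environment; /o/ at position 6 is not in the conditioning environment; /o/ is a mid vowel in word-final position, so it raises to [u].
Result: [ragogonazlu].

ragogonazlu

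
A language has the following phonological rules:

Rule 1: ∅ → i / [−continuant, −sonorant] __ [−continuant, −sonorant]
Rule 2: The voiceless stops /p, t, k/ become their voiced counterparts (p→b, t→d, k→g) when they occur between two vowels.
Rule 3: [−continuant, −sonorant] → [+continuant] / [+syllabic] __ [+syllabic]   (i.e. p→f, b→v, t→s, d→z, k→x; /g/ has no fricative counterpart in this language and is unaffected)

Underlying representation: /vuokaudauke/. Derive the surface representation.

vuogauzauge

Rule 1 (stop-cluster i-epenthesis): no segment meets the environment; /vuokaudauke/ is unchanged.
Rule 2 (intervocalic voicing): /k/ is a voiceless stop between vowels /o/ and /a/, so it voices to [g]. /k/ is a voiceless stop between vowels /u/ and /e/, so it voices to [g]. /vuokaudauke/ → vuogaudauge.
Rule 3 (intervocalic spirantization): /d/ is a stop between vowels /u/ and /a/, so it spirantizes to the fricative [z]. /vuogaudauge/ → vuogauzauge.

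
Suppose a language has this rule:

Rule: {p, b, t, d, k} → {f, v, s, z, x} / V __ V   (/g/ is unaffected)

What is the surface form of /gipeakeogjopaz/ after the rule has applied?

/p/ is a stop between vowels /i/ and /e/, so it spirantizes to the fricative [f].
/k/ is a stop between vowels /a/ and /e/, so it spirantizes to the fricative [x].
/p/ is a stop between vowels /o/ and /a/, so it spirantizes to the fricative [f].
Surface form: [gifeaxeogjofaz].

gifeaxeogjofaz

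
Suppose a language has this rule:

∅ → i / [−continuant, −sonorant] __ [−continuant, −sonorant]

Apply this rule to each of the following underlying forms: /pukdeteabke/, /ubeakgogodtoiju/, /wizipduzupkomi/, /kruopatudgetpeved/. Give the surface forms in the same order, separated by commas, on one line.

pukideteabike, ubeakigogoditoiju, wizipiduzupikomi, kruopatudigetipeved

/pukdeteabke/: /k/ and /d/ form a stop–stop cluster, so [i] is inserted between them. /b/ and /k/ form a stop–stop cluster, so [i] is inserted between them. → [pukideteabike].
/ubeakgogodtoiju/: /k/ and /g/ form a stop–stop cluster, so [i] is inserted between them. /d/ and /t/ form a stop–stop cluster, so [i] is inserted between them. → [ubeakigogoditoiju].
/wizipduzupkomi/: /p/ and /d/ form a stop–stop cluster, so [i] is inserted between them. /p/ and /k/ form a stop–stop cluster, so [i] is inserted between them. → [wizipiduzupikomi].
/kruopatudgetpeved/: /d/ and /g/ form a stop–stop cluster, so [i] is inserted between them. /t/ and /p/ form a stop–stop cluster, so [i] is inserted between them. → [kruopatudigetipeved].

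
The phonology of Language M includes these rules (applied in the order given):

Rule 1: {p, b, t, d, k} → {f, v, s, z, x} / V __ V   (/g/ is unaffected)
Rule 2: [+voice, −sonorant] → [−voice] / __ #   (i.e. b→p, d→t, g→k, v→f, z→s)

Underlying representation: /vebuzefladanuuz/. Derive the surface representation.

vevuzeflazanuus

Rule 1 (intervocalic spirantization): /b/ is a stop between vowels /e/ and /u/, so it spirantizes to the fricative [v]. /d/ is a stop between vowels /a/ and /a/, so it spirantizes to the fricative [z]. /vebuzefladanuuz/ → vevuzeflazanuuz.
Rule 2 (final devoicing): /z/ is a voiced obstruent in word-final position, so it devoices to [s]. /vevuzeflazanuuz/ → vevuzeflazanuus.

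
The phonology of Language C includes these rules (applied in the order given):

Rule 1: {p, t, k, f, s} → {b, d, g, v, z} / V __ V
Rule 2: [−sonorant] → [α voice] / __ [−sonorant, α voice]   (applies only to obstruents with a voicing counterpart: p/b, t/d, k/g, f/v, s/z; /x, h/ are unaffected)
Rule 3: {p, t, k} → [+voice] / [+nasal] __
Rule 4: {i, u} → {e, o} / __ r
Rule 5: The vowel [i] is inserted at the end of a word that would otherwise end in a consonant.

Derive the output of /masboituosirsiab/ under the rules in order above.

mazboiduozersiabi

Rule 1 (intervocalic voicing): /t/ is a voiceless obstruent between vowels /i/ and /u/, so it voices to [d]. /s/ is a voiceless obstruent between vowels /o/ and /i/, so it voices to [z]. /masboituosirsiab/ → masboiduozirsiab.
Rule 2 (regressive voicing assimilation): /s/ precedes the voiced obstruent /b/, so it voices to [z] by assimilation. /masboiduozirsiab/ → mazboiduozirsiab.
Rule 3 (post-nasal voicing): no segment meets the environment; /mazboiduozirsiab/ is unchanged.
Rule 4 (pre-rhotic lowering): /i/ is a high vowel immediately before /r/, so it lowers to [e]. /mazboiduozirsiab/ → mazboiduozersiab.
Rule 5 (final i-epenthesis): the form ends in the consonant /b/, so [i] is inserted word-finally. /mazboiduozersiab/ → mazboiduozersiabi.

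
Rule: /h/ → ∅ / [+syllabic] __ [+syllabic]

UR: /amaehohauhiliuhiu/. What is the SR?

/h/ occurs between vowels /e/ and /o/, so it deletes.
/h/ occurs between vowels /o/ and /a/, so it deletes.
/h/ occurs between vowels /u/ and /i/, so it deletes.
/h/ occurs between vowels /u/ and /i/, so it deletes.
Surface form: [amaeoauiliuiu].

amaeoauiliuiu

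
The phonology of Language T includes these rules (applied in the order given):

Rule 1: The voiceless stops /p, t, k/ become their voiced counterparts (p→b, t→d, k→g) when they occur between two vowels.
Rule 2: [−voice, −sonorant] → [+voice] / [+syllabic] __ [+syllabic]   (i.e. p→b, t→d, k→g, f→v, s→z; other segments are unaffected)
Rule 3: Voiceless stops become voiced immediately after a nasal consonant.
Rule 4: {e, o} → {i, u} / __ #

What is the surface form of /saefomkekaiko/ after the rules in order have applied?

Rule 1 (intervocalic voicing): /k/ is a voiceless stop between vowels /e/ and /a/, so it voices to [g]. /k/ is a voiceless stop between vowels /i/ and /o/, so it voices to [g]. /saefomkekaiko/ → saefomkegaigo.
Rule 2 (intervocalic voicing): /f/ is a voiceless obstruent between vowels /e/ and /o/, so it voices to [v]. /saefomkegaigo/ → saevomkegaigo.
Rule 3 (post-nasal voicing): /k/ is a voiceless stop immediately after the nasal /m/, so it voices to [g]. /saevomkegaigo/ → saevomgegaigo.
Rule 4 (final vowel raising): /o/ is a mid vowel in word-final position, so it raises to [u]. /saevomgegaigo/ → saevomgegaigu.

saevomgegaigu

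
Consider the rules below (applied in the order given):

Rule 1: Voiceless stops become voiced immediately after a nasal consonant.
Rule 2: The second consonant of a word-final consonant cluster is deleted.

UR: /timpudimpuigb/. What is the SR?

Rule 1 (post-nasal voicing): /p/ is a voiceless stop immediately after the nasal /m/, so it voices to [b]. /p/ is a voiceless stop immediately after the nasal /m/, so it voices to [b]. /timpudimpuigb/ → timbudimbuigb.
Rule 2 (final cluster simplification): /b/ is the second consonant of a word-final cluster /gb/, so it deletes. /timbudimbuigb/ → timbudimbuig.

timbudimbuig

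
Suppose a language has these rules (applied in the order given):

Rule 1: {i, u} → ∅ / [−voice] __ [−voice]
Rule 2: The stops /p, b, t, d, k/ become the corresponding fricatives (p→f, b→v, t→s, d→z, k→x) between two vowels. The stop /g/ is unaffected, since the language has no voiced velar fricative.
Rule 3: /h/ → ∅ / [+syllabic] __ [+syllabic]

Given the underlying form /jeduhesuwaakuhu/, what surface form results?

jezuesuwaakhu

Rule 1 (high vowel syncope): /u/ is a high vowel flanked by voiceless consonants /k/ and /h/, so it deletes. /jeduhesuwaakuhu/ → jeduhesuwaakhu.
Rule 2 (intervocalic spirantization): /d/ is a stop between vowels /e/ and /u/, so it spirantizes to the fricative [z]. /jeduhesuwaakhu/ → jezuhesuwaakhu.
Rule 3 (intervocalic h-deletion): /h/ occurs between vowels /u/ and /e/, so it deletes. /jezuhesuwaakhu/ → jezuesuwaakhu.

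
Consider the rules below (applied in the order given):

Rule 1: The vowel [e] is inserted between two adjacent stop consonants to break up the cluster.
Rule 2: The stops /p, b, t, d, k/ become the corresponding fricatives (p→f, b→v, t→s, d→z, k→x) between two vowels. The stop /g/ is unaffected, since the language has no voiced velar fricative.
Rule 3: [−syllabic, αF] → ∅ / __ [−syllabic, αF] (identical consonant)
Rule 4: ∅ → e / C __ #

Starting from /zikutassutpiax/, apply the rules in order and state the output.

zixusasusefiaxe

Rule 1 (stop-cluster e-epenthesis): /t/ and /p/ form a stop–stop cluster, so [e] is inserted between them. /zikutassutpiax/ → zikutassutepiax.
Rule 2 (intervocalic spirantization): /k/ is a stop between vowels /i/ and /u/, so it spirantizes to the fricative [x]. /t/ is a stop between vowels /u/ and /a/, so it spirantizes to the fricative [s]. /t/ is a stop between vowels /u/ and /e/, so it spirantizes to the fricative [s]. /p/ is a stop between vowels /e/ and /i/, so it spirantizes to the fricative [f]. /zikutassutepiax/ → zixusassusefiax.
Rule 3 (degemination): /ss/ is a geminate; the first /s/ deletes. /zixusassusefiax/ → zixusasusefiax.
Rule 4 (final e-epenthesis): the form ends in the consonant /x/, so [e] is inserted word-finally. /zixusasusefiax/ → zixusasusefiaxe.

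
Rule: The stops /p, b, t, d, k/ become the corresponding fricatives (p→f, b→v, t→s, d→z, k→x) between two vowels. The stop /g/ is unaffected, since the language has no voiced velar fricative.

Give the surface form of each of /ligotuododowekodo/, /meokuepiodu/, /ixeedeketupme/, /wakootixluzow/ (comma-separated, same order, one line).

/ligotuododowekodo/: /t/ is a stop between vowels /o/ and /u/, so it spirantizes to the fricative [s]. /d/ is a stop between vowels /o/ and /o/, so it spirantizes to the fricative [z]. /d/ is a stop between vowels /o/ and /o/, so it spirantizes to the fricative [z]. /k/ is a stop between vowels /e/ and /o/, so it spirantizes to the fricative [x]. /d/ is a stop between vowels /o/ and /o/, so it spirantizes to the fricative [z]. → [ligosuozozowexozo].
/meokuepiodu/: /k/ is a stop between vowels /o/ and /u/, so it spirantizes to the fricative [x]. /p/ is a stop between vowels /e/ and /i/, so it spirantizes to the fricative [f]. /d/ is a stop between vowels /o/ and /u/, so it spirantizes to the fricative [z]. → [meoxuefiozu].
/ixeedeketupme/: /d/ is a stop between vowels /e/ and /e/, so it spirantizes to the fricative [z]. /k/ is a stop between vowels /e/ and /e/, so it spirantizes to the fricative [x]. /t/ is a stop between vowels /e/ and /u/, so it spirantizes to the fricative [s]. → [ixeezexesupme].
/wakootixluzow/: /k/ is a stop between vowels /a/ and /o/, so it spirantizes to the fricative [x]. /t/ is a stop between vowels /o/ and /i/, so it spirantizes to the fricative [s]. → [waxoosixluzow].

ligosuozozowexozo, meoxuefiozu, ixeezexesupme, waxoosixluzow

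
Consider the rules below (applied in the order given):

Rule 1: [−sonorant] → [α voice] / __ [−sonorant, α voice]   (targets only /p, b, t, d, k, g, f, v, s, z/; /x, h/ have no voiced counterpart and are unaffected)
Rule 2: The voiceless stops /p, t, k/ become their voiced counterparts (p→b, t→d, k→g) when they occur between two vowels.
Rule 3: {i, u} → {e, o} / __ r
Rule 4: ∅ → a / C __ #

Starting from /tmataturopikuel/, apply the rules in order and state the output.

tmadadorobiguela

Rule 1 (regressive voicing assimilation): no segment meets the environment; /tmataturopikuel/ is unchanged.
Rule 2 (intervocalic voicing): /t/ is a voiceless stop between vowels /a/ and /a/, so it voices to [d]. /t/ is a voiceless stop between vowels /a/ and /u/, so it voices to [d]. /p/ is a voiceless stop between vowels /o/ and /i/, so it voices to [b]. /k/ is a voiceless stop between vowels /i/ and /u/, so it voices to [g]. /tmataturopikuel/ → tmadadurobiguel.
Rule 3 (pre-rhotic lowering): /u/ is a high vowel immediately before /r/, so it lowers to [o]. /tmadadurobiguel/ → tmadadorobiguel.
Rule 4 (final a-epenthesis): the form ends in the consonant /l/, so [a] is inserted word-finally. /tmadadorobiguel/ → tmadadorobiguela.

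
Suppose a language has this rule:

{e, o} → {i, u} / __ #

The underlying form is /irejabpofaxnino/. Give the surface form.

irejabpofaxninu

Scanning /irejabpofaxnino/: /e/ at position 3 is not in the conditioning environment; /o/ at position 8 is not in the conditioning environment; /o/ is a mid vowel in word-final position, so it raises to [u].
Result: [irejabpofaxninu].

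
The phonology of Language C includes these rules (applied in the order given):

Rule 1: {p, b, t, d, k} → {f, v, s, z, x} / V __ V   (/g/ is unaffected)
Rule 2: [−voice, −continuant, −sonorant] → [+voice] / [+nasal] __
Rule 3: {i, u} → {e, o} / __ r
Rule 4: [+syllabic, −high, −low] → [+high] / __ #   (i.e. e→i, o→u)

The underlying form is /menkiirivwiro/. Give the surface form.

mengierivweru

Rule 1 (intervocalic spirantization): no segment meets the environment; /menkiirivwiro/ is unchanged.
Rule 2 (post-nasal voicing): /k/ is a voiceless stop immediately after the nasal /n/, so it voices to [g]. /menkiirivwiro/ → mengiirivwiro.
Rule 3 (pre-rhotic lowering): /i/ is a high vowel immediately before /r/, so it lowers to [e]. /i/ is a high vowel immediately before /r/, so it lowers to [e]. /mengiirivwiro/ → mengierivwero.
Rule 4 (final vowel raising): /o/ is a mid vowel in word-final position, so it raises to [u]. /mengierivwero/ → mengierivweru.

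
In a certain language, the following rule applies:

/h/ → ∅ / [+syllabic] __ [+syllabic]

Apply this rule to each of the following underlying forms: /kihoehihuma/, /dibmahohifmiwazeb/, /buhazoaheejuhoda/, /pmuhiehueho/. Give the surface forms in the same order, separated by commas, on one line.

kioeiuma, dibmaoifmiwazeb, buazoaeejuoda, pmuieueo

/kihoehihuma/: /h/ occurs between vowels /i/ and /o/, so it deletes. /h/ occurs between vowels /e/ and /i/, so it deletes. /h/ occurs between vowels /i/ and /u/, so it deletes. → [kioeiuma].
/dibmahohifmiwazeb/: /h/ occurs between vowels /a/ and /o/, so it deletes. /h/ occurs between vowels /o/ and /i/, so it deletes. → [dibmaoifmiwazeb].
/buhazoaheejuhoda/: /h/ occurs between vowels /u/ and /a/, so it deletes. /h/ occurs between vowels /a/ and /e/, so it deletes. /h/ occurs between vowels /u/ and /o/, so it deletes. → [buazoaeejuoda].
/pmuhiehueho/: /h/ occurs between vowels /u/ and /i/, so it deletes. /h/ occurs between vowels /e/ and /u/, so it deletes. /h/ occurs between vowels /e/ and /o/, so it deletes. → [pmuieueo].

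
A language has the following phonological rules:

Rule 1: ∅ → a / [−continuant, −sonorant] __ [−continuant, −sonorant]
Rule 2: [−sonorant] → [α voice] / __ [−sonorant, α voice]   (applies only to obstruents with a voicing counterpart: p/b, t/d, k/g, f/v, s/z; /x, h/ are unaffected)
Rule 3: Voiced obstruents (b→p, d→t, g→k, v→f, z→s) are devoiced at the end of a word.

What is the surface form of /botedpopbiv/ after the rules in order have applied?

Rule 1 (stop-cluster a-epenthesis): /d/ and /p/ form a stop–stop cluster, so [a] is inserted between them. /p/ and /b/ form a stop–stop cluster, so [a] is inserted between them. /botedpopbiv/ → botedapopabiv.
Rule 2 (regressive voicing assimilation): no segment meets the environment; /botedapopabiv/ is unchanged.
Rule 3 (final devoicing): /v/ is a voiced obstruent in word-final position, so it devoices to [f]. /botedapopabiv/ → botedapopabif.

botedapopabif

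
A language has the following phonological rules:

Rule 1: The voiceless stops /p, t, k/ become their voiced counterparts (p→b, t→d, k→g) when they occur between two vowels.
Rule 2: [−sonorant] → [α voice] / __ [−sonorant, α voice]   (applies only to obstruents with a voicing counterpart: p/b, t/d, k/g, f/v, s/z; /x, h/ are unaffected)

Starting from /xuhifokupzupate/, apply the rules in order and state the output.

xuhifogubzubade

Rule 1 (intervocalic voicing): /k/ is a voiceless stop between vowels /o/ and /u/, so it voices to [g]. /p/ is a voiceless stop between vowels /u/ and /a/, so it voices to [b]. /t/ is a voiceless stop between vowels /a/ and /e/, so it voices to [d]. /xuhifokupzupate/ → xuhifogupzubade.
Rule 2 (regressive voicing assimilation): /p/ precedes the voiced obstruent /z/, so it voices to [b] by assimilation. /xuhifogupzubade/ → xuhifogubzubade.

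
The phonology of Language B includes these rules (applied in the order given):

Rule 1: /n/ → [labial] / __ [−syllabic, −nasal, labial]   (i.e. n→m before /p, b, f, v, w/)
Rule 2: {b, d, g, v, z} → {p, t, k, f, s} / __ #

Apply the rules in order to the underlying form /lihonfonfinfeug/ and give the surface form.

lihomfomfimfeuk

Rule 1 (nasal place assimilation): /n/ precedes the labial consonant /f/, so it assimilates in place to [m]. /n/ precedes the labial consonant /f/, so it assimilates in place to [m]. /n/ precedes the labial consonant /f/, so it assimilates in place to [m]. /lihonfonfinfeug/ → lihomfomfimfeug.
Rule 2 (final devoicing): /g/ is a voiced obstruent in word-final position, so it devoices to [k]. /lihomfomfimfeug/ → lihomfomfimfeuk.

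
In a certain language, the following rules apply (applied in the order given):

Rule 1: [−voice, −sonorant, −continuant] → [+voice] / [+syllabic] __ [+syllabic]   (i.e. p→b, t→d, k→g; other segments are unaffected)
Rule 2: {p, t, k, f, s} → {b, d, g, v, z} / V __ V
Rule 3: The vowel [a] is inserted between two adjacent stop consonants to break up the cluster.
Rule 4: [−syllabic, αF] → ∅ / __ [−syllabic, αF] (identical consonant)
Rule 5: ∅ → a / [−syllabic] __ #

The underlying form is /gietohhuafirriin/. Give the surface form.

giedohuaviriina

Rule 1 (intervocalic voicing): /t/ is a voiceless stop between vowels /e/ and /o/, so it voices to [d]. /gietohhuafirriin/ → giedohhuafirriin.
Rule 2 (intervocalic voicing): /f/ is a voiceless obstruent between vowels /a/ and /i/, so it voices to [v]. /giedohhuafirriin/ → giedohhuavirriin.
Rule 3 (stop-cluster a-epenthesis): no segment meets the environment; /giedohhuavirriin/ is unchanged.
Rule 4 (degemination): /hh/ is a geminate; the first /h/ deletes. /rr/ is a geminate; the first /r/ deletes. /giedohhuavirriin/ → giedohuaviriin.
Rule 5 (final a-epenthesis): the form ends in the consonant /n/, so [a] is inserted word-finally. /giedohuaviriin/ → giedohuaviriina.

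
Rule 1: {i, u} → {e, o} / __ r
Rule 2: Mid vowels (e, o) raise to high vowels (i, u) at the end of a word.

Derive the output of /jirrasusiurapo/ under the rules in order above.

Rule 1 (pre-rhotic lowering): /i/ is a high vowel immediately before /r/, so it lowers to [e]. /u/ is a high vowel immediately before /r/, so it lowers to [o]. /jirrasusiurapo/ → jerrasusiorapo.
Rule 2 (final vowel raising): /o/ is a mid vowel in word-final position, so it raises to [u]. /jerrasusiorapo/ → jerrasusiorapu.

jerrasusiorapu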